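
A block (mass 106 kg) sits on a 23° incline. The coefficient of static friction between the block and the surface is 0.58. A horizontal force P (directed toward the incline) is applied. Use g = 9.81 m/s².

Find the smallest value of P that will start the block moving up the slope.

At impending motion up the slope, friction acts down-slope at its limit: f = μ_s N.
Perpendicular to the incline: N = m g cos θ + P sin θ.
Along the incline: P cos θ = m g sin θ + μ_s N = m g sin θ + μ_s (m g cos θ + P sin θ).
Solving, P (cos θ − μ_s sin θ) = m g (sin θ + μ_s cos θ), so P = 106×9.81×(sin 23° + 0.58 cos 23°)/(cos 23° − 0.58 sin 23°) = 1040×0.9246/0.6939 = 1390 N.

P ≈ 1390 N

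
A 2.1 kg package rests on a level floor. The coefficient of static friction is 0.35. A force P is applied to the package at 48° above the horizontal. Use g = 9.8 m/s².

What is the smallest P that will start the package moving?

P ≈ 7.75 N

N = m g − P sin α (the pull lifts the package).
At impending slip, P cos α = μ_s N = μ_s (m g − P sin α).
Solving: P (cos α + μ_s sin α) = μ_s m g → P = 0.35×20.6/(cos 48° + 0.35 sin 48°) = 7.2/0.9292 = 7.75 N.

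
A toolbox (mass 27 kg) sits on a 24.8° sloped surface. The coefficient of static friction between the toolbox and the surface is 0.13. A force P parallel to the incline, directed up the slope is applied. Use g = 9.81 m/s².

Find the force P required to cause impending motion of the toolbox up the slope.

P ≈ 142 N

At impending motion up the slope, friction acts down-slope at its limit: f = μ_s N.
P is parallel to the surface, so N = m g cos θ = 240 N.
Along the incline: P = m g sin θ + μ_s N = 111 + 0.13×240 = 142 N.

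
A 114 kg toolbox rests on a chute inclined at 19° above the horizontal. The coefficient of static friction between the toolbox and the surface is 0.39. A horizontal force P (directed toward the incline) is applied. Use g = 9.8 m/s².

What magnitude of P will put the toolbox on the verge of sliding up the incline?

P ≈ 948 N

At impending motion up the slope, friction acts down-slope at its limit: f = μ_s N.
Perpendicular to the incline: N = m g cos θ + P sin θ.
Along the incline: P cos θ = m g sin θ + μ_s N = m g sin θ + μ_s (m g cos θ + P sin θ).
Solving, P (cos θ − μ_s sin θ) = m g (sin θ + μ_s cos θ), so P = 114×9.8×(sin 19° + 0.39 cos 19°)/(cos 19° − 0.39 sin 19°) = 1120×0.6943/0.8185 = 948 N.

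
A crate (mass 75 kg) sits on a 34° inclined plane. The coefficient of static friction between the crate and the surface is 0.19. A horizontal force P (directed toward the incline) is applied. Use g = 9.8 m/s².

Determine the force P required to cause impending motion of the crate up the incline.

At impending motion up the slope, friction acts down-slope at its limit: f = μ_s N.
Perpendicular to the incline: N = m g cos θ + P sin θ.
Along the incline: P cos θ = m g sin θ + μ_s N = m g sin θ + μ_s (m g cos θ + P sin θ).
Solving, P (cos θ − μ_s sin θ) = m g (sin θ + μ_s cos θ), so P = 75×9.8×(sin 34° + 0.19 cos 34°)/(cos 34° − 0.19 sin 34°) = 735×0.7167/0.7228 = 729 N.

P ≈ 729 N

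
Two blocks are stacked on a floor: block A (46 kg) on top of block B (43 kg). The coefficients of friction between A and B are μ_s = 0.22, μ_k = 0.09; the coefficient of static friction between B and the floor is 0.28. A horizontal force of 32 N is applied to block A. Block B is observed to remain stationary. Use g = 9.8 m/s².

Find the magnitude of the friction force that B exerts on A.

f ≈ 32 N

The normal force B exerts on A is simply A's weight, N₁ = 450.8 N.
So the A–B interface can sustain at most μ_s N₁ = 99.18 N of static friction.
P = 32 N is within that limit, so A and B move together (both at rest); the A–B friction is simply f₁ = P = 32 N.
B experiences an equal 32 N forward from A (third law). B is in equilibrium, so the floor supplies f₂ = 32 N of static friction (limit μ_s(m_A+m_B)g = 244.2 N, not exceeded).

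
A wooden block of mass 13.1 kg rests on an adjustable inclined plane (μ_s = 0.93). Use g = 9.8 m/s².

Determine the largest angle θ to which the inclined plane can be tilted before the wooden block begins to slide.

θ_max ≈ 42.9°

At the slip threshold, m g sin θ = μ_s · m g cos θ, so tan θ = μ_s.
θ_max = arctan(0.93) = 42.9°.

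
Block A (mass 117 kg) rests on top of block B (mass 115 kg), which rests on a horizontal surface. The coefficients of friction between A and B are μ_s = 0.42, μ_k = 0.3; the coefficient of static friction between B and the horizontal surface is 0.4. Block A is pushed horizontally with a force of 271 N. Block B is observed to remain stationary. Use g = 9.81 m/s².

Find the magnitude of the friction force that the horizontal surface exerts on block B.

f ≈ 271 N

Normal force at the A–B interface: N₁ = m_A g = 1148 N.
So the A–B interface can sustain at most μ_s N₁ = 482.1 N of static friction.
Since P = 271 N ≤ 482.1 N, A does not slip on B; friction on A equals P = 271 N.
B experiences an equal 271 N forward from A (third law). B is in equilibrium, so the floor supplies f₂ = 271 N of static friction (limit μ_s(m_A+m_B)g = 910.4 N, not exceeded).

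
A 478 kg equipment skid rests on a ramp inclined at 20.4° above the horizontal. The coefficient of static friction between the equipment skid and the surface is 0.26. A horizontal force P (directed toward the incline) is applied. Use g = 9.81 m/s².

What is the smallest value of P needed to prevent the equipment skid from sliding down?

The equipment skid tends to slide down (tan θ > μ_s), so at the point of impending slip friction acts up-slope at its limit: f = μ_s N.
Perpendicular to the incline: N = m g cos θ + P sin θ.
Along the incline: P cos θ + μ_s N = m g sin θ, i.e. P cos θ + μ_s (m g cos θ + P sin θ) = m g sin θ.
Solving, P (cos θ + μ_s sin θ) = m g (sin θ − μ_s cos θ), so P = 4690×0.1049/1.028 = 478 N.

P_min ≈ 478 N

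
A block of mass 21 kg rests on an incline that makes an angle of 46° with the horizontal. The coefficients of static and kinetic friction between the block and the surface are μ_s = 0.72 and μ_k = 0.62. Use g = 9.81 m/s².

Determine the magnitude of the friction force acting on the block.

Perpendicular to the surface, N = m g cos θ = 21·9.81·cos 46° = 143.1 N.
Along the slope the weight component is m g sin θ = 148.2 N; friction must supply exactly this, acting up-slope.
Maximum static friction available: μ_s N = 0.72 × 143.1 = 103 N.
Since |148.2| > 103 N, static friction cannot hold it; the block slides down the incline and kinetic friction applies: f = μ_k N = 0.62 × 143.1 = 88.7 N.

f ≈ 88.7 N (up the incline)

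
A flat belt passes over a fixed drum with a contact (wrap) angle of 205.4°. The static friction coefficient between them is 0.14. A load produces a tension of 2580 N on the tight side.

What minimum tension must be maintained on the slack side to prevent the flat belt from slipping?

Capstan equation at impending slip: T_tight/T_slack = e^{μβ}.
β = 205.4° = 3.585 rad; e^{μβ} = e^{0.14×3.585} = 1.652.
T_slack = T_tight / e^{μβ} = 2580 / 1.652 = 1560 N.

T_min ≈ 1560 N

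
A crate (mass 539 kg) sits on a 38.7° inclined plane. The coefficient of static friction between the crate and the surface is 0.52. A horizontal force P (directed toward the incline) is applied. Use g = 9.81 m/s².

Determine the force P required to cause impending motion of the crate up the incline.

At impending motion up the slope, friction acts down-slope at its limit: f = μ_s N.
Perpendicular to the incline: N = m g cos θ + P sin θ.
Along the incline: P cos θ = m g sin θ + μ_s N = m g sin θ + μ_s (m g cos θ + P sin θ).
Solving, P (cos θ − μ_s sin θ) = m g (sin θ + μ_s cos θ), so P = 539×9.81×(sin 38.7° + 0.52 cos 38.7°)/(cos 38.7° − 0.52 sin 38.7°) = 5290×1.031/0.4553 = 12000 N.

P ≈ 12000 N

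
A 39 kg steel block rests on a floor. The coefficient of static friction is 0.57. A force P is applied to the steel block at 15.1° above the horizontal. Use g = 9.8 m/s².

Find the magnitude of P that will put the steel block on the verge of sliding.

P ≈ 196 N

N = m g − P sin α (the pull lifts the steel block).
At impending slip, P cos α = μ_s N = μ_s (m g − P sin α).
Solving: P (cos α + μ_s sin α) = μ_s m g → P = 0.57×382/(cos 15.1° + 0.57 sin 15.1°) = 218/1.114 = 196 N.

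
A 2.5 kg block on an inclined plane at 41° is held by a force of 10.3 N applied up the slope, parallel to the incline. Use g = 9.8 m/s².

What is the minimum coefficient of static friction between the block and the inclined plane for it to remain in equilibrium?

N = m g cos θ = 18.49 N.
Friction must make up the shortfall along the incline: f = m g sin θ − P = 16.07 − 10.3 = 5.773 N.
At the threshold f = μ_s N, so μ_s,min = 5.773/18.49 = 0.312.

μ_s,min ≈ 0.312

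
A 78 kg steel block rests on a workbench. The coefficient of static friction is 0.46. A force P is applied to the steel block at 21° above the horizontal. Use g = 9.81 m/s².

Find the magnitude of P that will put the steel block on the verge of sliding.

P ≈ 320 N

N = m g − P sin α (the pull lifts the steel block).
At impending slip, P cos α = μ_s N = μ_s (m g − P sin α).
Solving: P (cos α + μ_s sin α) = μ_s m g → P = 0.46×765/(cos 21° + 0.46 sin 21°) = 352/1.098 = 320 N.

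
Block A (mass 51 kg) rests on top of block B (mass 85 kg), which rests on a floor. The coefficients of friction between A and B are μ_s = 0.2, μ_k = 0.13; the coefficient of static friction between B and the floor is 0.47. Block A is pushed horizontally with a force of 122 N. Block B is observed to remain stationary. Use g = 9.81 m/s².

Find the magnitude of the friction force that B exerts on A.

Normal force at the A–B interface: N₁ = m_A g = 500.3 N.
So the A–B interface can sustain at most μ_s N₁ = 100.1 N of static friction.
Since P = 122 N > 100.1 N, A slides on B; the A–B friction is kinetic: f₁ = μ_k N₁ = 0.13×500.3 = 65 N.
B experiences an equal 65 N forward from A (third law). B is in equilibrium, so the floor supplies f₂ = 65 N of static friction (limit μ_s(m_A+m_B)g = 627.1 N, not exceeded).

f ≈ 65 N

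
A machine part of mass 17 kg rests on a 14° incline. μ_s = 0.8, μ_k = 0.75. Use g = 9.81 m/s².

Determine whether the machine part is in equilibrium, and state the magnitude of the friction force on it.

f ≈ 40.3 N

N = m g cos θ = 162 N.
Down-slope weight component: m g sin θ = 40.3 N.
μ_s N = 129 N.
40.3 ≤ 129 N, so it stays put; friction = 40.3 N.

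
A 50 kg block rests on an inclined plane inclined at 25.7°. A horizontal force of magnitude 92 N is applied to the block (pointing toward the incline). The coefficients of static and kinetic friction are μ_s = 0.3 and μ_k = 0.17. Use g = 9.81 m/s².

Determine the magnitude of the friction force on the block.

f ≈ 130 N (up the incline)

The horizontal push has a component P sin θ into the surface, so N = m g cos θ + P sin θ = 442 + 39.9 = 481.9 N.
Parallel to the incline: P cos θ − m g sin θ = 82.9 − 212.7 = -129.8 N; the friction needed to balance this is 129.8 N acting up the slope.
The limit of static friction is μ_s N = 144.6 N.
|f_req| = 129.8 ≤ 144.6 N → the block is in equilibrium; friction equals the required value.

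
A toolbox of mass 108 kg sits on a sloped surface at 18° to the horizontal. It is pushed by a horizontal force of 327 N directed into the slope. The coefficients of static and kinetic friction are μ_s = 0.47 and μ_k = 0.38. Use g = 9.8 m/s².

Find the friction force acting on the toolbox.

f ≈ 16.1 N (up the incline)

Resolve perpendicular to the incline: N = m g cos θ + P sin θ = 108×9.8×cos 18° + 327×sin 18° = 1108 N.
Parallel to the incline: P cos θ − m g sin θ = 311 − 327.1 = -16.07 N; the friction needed to balance this is 16.07 N acting up the slope.
Maximum static friction: μ_s N = 0.47 × 1108 = 520.6 N.
Since 16.07 N is within the 520.6 N limit, the toolbox stays put and friction is exactly 16.1 N.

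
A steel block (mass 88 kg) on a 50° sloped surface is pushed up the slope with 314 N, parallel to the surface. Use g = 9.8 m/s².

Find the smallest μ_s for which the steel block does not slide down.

N = m g cos θ = 554.3 N.
Friction must make up the shortfall along the incline: f = m g sin θ − P = 660.6 − 314 = 346.6 N.
At the threshold f = μ_s N, so μ_s,min = 346.6/554.3 = 0.625.

μ_s,min ≈ 0.625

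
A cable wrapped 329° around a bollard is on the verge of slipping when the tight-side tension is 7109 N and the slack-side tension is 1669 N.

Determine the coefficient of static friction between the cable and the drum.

μ ≈ 0.252

T₂/T₁ = e^{μβ} → μ = ln(T₂/T₁)/β.
β = 329° = 5.742 rad.
μ = ln(7109/1669)/5.742 = ln(4.259)/5.742 = 0.252.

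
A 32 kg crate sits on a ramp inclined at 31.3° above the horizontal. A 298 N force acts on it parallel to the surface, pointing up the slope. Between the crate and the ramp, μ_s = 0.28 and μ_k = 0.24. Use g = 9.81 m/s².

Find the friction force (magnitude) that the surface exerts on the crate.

f ≈ 64.4 N (down the incline)

Perpendicular to the surface, N = m g cos θ = 32·9.81·cos 31.3° = 268.2 N.
The friction needed for equilibrium is m g sin θ − P = 163.1 − 298 = -134.9 N, measured positive up-slope.
Static friction can supply at most μ_s N = 75.1 N.
Since |-134.9| > 75.1 N, static friction cannot hold it; the crate slides up the incline and kinetic friction applies: f = μ_k N = 0.24 × 268.2 = 64.4 N.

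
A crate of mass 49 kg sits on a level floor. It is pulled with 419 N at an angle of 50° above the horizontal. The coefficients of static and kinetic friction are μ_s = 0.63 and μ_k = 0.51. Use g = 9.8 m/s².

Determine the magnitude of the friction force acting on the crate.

f ≈ 81.2 N

Vertical equilibrium gives N = m g − P sin α = 159.2 N.
For equilibrium, f = P cos α = 419×cos 50° = 269.3 N.
μ_s N = 0.63 × 159.2 = 100.3 N.
The required friction exceeds μ_s N, so the crate moves and f = μ_k N = 81.2 N.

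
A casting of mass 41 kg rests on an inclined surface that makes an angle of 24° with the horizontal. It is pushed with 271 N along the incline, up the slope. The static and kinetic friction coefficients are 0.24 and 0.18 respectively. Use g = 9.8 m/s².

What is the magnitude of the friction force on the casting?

The normal reaction is N = m g cos θ = 367.1 N.
The friction needed for equilibrium is m g sin θ − P = 163.4 − 271 = -107.6 N, measured positive up-slope.
The static-friction ceiling is μ_s N = 0.24 × 367.1 = 88.1 N.
|-107.6| exceeds 88.1 N, so the casting slips up-slope; friction is kinetic, f = μ_k N = 0.18×367.1 = 66.1 N.

f ≈ 66.1 N (down the incline)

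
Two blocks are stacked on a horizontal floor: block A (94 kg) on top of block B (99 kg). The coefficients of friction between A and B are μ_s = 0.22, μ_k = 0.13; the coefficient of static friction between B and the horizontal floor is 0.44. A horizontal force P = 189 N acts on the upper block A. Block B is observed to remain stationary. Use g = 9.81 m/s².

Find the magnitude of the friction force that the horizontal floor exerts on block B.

The normal force B exerts on A is simply A's weight, N₁ = 922.1 N.
Maximum static friction on A from B: μ_s N₁ = 0.22×922.1 = 202.9 N.
P = 189 N is within that limit, so A and B move together (both at rest); the A–B friction is simply f₁ = P = 189 N.
By Newton's third law B feels 189 N forward from A. With B stationary, the floor's static friction on B balances it: f₂ = 189 N (well within μ_s(m_A+m_B)g = 833.1 N).

f ≈ 189 N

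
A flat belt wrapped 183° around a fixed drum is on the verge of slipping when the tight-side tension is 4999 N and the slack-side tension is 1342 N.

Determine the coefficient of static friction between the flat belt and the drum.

T₂/T₁ = e^{μβ} → μ = ln(T₂/T₁)/β.
β = 183° = 3.194 rad.
μ = ln(4999/1342)/3.194 = ln(3.725)/3.194 = 0.412.

μ ≈ 0.412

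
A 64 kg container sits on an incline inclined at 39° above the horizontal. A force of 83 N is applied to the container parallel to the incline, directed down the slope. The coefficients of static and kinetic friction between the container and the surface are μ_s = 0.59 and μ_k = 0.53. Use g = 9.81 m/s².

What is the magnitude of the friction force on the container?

Perpendicular to the surface, N = m g cos θ = 64·9.81·cos 39° = 487.9 N.
The friction needed for equilibrium is m g sin θ + P = 395.1 + 83 = 478.1 N, measured positive up-slope.
Maximum static friction available: μ_s N = 0.59 × 487.9 = 287.9 N.
|478.1| exceeds 287.9 N, so the container slips down-slope; friction is kinetic, f = μ_k N = 0.53×487.9 = 259 N.

f ≈ 259 N (up the incline)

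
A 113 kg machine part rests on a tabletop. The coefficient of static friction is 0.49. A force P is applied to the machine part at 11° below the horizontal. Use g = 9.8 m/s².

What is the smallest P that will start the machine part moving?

P ≈ 611 N

N = m g + P sin α (the push presses the machine part into the tabletop).
At impending slip, P cos α = μ_s N = μ_s (m g + P sin α).
Solving: P (cos α − μ_s sin α) = μ_s m g → P = 0.49×1110/(cos 11° − 0.49 sin 11°) = 543/0.8881 = 611 N.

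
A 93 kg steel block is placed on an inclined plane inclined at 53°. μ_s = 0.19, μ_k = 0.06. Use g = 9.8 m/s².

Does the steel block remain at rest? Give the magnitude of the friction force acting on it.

N = m g cos θ = 548 N.
Down-slope weight component: m g sin θ = 728 N.
μ_s N = 104 N.
728 > 104 N, so it slides; kinetic friction f = μ_k N = 0.06×548 = 32.9 N.

f ≈ 32.9 N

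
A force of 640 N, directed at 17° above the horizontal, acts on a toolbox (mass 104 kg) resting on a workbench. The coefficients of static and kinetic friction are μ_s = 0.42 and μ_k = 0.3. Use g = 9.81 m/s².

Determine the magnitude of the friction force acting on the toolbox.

f ≈ 250 N

The vertical component of P reduces the normal force: N = m g − P sin α = 1020 − 187.1 = 833.1 N.
Horizontally, friction must balance P cos α = 612 N.
The static-friction limit is μ_s N = 349.9 N.
612 > 349.9 N → the toolbox slides; f = μ_k N = 0.3×833.1 = 250 N.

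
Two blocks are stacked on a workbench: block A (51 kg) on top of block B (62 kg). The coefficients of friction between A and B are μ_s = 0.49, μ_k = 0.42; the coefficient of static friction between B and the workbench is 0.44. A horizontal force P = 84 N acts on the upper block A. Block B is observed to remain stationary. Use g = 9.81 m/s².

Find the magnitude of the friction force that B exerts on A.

The normal force B exerts on A is simply A's weight, N₁ = 500.3 N.
So the A–B interface can sustain at most μ_s N₁ = 245.2 N of static friction.
Since P = 84 N ≤ 245.2 N, A does not slip on B; friction on A equals P = 84 N.
B experiences an equal 84 N forward from A (third law). B is in equilibrium, so the floor supplies f₂ = 84 N of static friction (limit μ_s(m_A+m_B)g = 487.8 N, not exceeded).

f ≈ 84 N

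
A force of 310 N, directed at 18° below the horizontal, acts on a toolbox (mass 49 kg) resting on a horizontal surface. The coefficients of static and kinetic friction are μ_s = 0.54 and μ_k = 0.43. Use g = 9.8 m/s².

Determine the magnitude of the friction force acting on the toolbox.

f ≈ 295 N

The vertical component of P adds to the normal force: N = m g + P sin α = 480.2 + 95.8 = 576 N.
The horizontal driving force is P cos α = 294.8 N, so equilibrium needs friction f = 294.8 N.
μ_s N = 0.54 × 576 = 311 N.
294.8 ≤ 311 N → static; friction equals the required 295 N.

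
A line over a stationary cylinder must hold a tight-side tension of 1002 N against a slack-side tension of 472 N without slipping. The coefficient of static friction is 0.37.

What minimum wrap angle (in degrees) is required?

β_min ≈ 117°

T₂/T₁ = e^{μβ} → β = ln(T₂/T₁)/μ.
β = ln(1002/472)/0.37 = 0.7528/0.37 = 2.035 rad.
In degrees: β = 2.035 × 180/π = 117°.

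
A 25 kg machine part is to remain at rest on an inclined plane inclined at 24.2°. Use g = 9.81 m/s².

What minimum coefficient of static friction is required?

μ_s,min ≈ 0.449

At the slip threshold m g sin θ = μ_s m g cos θ, so μ_s,min = tan θ.
μ_s,min = tan 24.2° = 0.449.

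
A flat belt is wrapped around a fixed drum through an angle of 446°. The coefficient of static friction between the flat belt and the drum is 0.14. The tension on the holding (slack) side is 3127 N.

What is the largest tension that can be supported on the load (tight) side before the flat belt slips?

T_max ≈ 9300 N

At impending slip the capstan equation gives T₂/T₁ = e^{μβ} with β in radians.
β = 446° × π/180 = 7.784 rad.
e^{μβ} = e^{0.14×7.784} = 2.974.
T₂ = T₁ · e^{μβ} = 3127 × 2.974 = 9300 N.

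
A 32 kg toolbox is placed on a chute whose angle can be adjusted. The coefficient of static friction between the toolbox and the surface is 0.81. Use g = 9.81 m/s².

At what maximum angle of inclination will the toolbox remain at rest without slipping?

At the slip threshold, m g sin θ = μ_s · m g cos θ, so tan θ = μ_s.
θ_max = arctan(0.81) = 39°.

θ_max ≈ 39°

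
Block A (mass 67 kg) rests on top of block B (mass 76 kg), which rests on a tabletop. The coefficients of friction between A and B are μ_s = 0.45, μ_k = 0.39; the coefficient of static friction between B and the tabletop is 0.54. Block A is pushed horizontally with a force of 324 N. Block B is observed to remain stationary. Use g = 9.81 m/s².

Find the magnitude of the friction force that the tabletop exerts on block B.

Normal force at the A–B interface: N₁ = m_A g = 657.3 N.
So the A–B interface can sustain at most μ_s N₁ = 295.8 N of static friction.
Since P = 324 N > 295.8 N, A slides on B; the A–B friction is kinetic: f₁ = μ_k N₁ = 0.39×657.3 = 256 N.
By Newton's third law B feels 256 N forward from A. With B stationary, the floor's static friction on B balances it: f₂ = 256 N (well within μ_s(m_A+m_B)g = 757.5 N).

f ≈ 256 N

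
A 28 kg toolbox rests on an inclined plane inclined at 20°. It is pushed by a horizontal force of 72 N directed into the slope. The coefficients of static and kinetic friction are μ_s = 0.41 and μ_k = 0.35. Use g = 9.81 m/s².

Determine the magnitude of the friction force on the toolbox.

f ≈ 26.3 N (up the incline)

Resolve perpendicular to the incline: N = m g cos θ + P sin θ = 28×9.81×cos 20° + 72×sin 20° = 282.7 N.
Along the incline, the net driving force (taking up-slope positive) is P cos θ − m g sin θ = 67.66 − 93.95 = -26.29 N, so equilibrium requires friction f = 26.29 N (up-slope).
The limit of static friction is μ_s N = 115.9 N.
|f_req| = 26.29 ≤ 115.9 N → the toolbox is in equilibrium; friction equals the required value.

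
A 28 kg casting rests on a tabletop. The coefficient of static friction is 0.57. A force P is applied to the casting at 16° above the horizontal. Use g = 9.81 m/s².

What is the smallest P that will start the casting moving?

P ≈ 140 N

N = m g − P sin α (the pull lifts the casting).
At impending slip, P cos α = μ_s N = μ_s (m g − P sin α).
Solving: P (cos α + μ_s sin α) = μ_s m g → P = 0.57×275/(cos 16° + 0.57 sin 16°) = 157/1.118 = 140 N.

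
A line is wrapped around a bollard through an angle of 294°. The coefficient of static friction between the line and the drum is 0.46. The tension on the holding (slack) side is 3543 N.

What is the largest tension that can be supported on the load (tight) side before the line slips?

T_max ≈ 37500 N

At impending slip the capstan equation gives T₂/T₁ = e^{μβ} with β in radians.
β = 294° × π/180 = 5.131 rad.
e^{μβ} = e^{0.46×5.131} = 10.6.
T₂ = T₁ · e^{μβ} = 3543 × 10.6 = 37500 N.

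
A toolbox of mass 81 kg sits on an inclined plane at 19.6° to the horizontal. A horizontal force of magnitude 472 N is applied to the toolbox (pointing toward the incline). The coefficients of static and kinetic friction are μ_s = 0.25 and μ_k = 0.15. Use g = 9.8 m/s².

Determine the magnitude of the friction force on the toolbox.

f ≈ 178 N (down the incline)

Resolve perpendicular to the incline: N = m g cos θ + P sin θ = 81×9.8×cos 19.6° + 472×sin 19.6° = 906.1 N.
Parallel to the incline: P cos θ − m g sin θ = 444.7 − 266.3 = 178.4 N; the friction needed to balance this is 178.4 N acting down the slope.
Maximum static friction: μ_s N = 0.25 × 906.1 = 226.5 N.
Since 178.4 N is within the 226.5 N limit, the toolbox stays put and friction is exactly 178 N.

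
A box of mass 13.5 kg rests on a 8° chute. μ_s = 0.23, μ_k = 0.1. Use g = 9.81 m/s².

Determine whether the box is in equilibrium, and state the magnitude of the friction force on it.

f ≈ 18.4 N

N = m g cos θ = 131 N.
Down-slope weight component: m g sin θ = 18.4 N.
μ_s N = 30.2 N.
18.4 ≤ 30.2 N, so it stays put; friction = 18.4 N.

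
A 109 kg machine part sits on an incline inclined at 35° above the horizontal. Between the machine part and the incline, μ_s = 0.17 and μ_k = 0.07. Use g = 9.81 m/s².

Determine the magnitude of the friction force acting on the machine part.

f ≈ 61.3 N (up the incline)

Normal force: N = m g cos θ = 109 × 9.81 × cos 35° = 875.9 N.
For equilibrium along the incline, friction must balance the weight component: f = m g sin θ = 613.3 N up the slope.
The static-friction ceiling is μ_s N = 0.17 × 875.9 = 148.9 N.
Since |613.3| > 148.9 N, static friction cannot hold it; the machine part slides down the incline and kinetic friction applies: f = μ_k N = 0.07 × 875.9 = 61.3 N.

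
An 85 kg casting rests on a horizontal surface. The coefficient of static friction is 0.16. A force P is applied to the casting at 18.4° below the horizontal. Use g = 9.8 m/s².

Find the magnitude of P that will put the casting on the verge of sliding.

N = m g + P sin α (the push presses the casting into the horizontal surface).
At impending slip, P cos α = μ_s N = μ_s (m g + P sin α).
Solving: P (cos α − μ_s sin α) = μ_s m g → P = 0.16×833/(cos 18.4° − 0.16 sin 18.4°) = 133/0.8984 = 148 N.

P ≈ 148 N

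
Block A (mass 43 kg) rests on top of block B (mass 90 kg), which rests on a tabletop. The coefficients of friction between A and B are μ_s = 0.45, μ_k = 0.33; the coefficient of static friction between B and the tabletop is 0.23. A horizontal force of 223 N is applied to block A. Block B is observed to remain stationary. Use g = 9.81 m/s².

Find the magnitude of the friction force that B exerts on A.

f ≈ 139 N

Normal force at the A–B interface: N₁ = m_A g = 421.8 N.
Maximum static friction on A from B: μ_s N₁ = 0.45×421.8 = 189.8 N.
Since P = 223 N > 189.8 N, A slides on B; the A–B friction is kinetic: f₁ = μ_k N₁ = 0.33×421.8 = 139 N.
B experiences an equal 139 N forward from A (third law). B is in equilibrium, so the floor supplies f₂ = 139 N of static friction (limit μ_s(m_A+m_B)g = 300.1 N, not exceeded).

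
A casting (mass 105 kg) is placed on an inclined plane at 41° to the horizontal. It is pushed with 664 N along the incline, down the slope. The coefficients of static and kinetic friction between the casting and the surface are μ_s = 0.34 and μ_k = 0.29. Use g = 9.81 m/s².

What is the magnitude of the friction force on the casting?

Perpendicular to the surface, N = m g cos θ = 105·9.81·cos 41° = 777.4 N.
Parallel to the incline, ΣF = 0 gives f = m g sin θ + P = 675.8 + 664 = 1340 N (up-slope positive).
The static-friction ceiling is μ_s N = 0.34 × 777.4 = 264.3 N.
Since |1340| > 264.3 N, static friction cannot hold it; the casting slides down the incline and kinetic friction applies: f = μ_k N = 0.29 × 777.4 = 225 N.

f ≈ 225 N (up the incline)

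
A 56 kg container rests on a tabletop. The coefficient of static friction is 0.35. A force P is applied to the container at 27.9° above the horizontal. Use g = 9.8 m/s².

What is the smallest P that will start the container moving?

N = m g − P sin α (the pull lifts the container).
At impending slip, P cos α = μ_s N = μ_s (m g − P sin α).
Solving: P (cos α + μ_s sin α) = μ_s m g → P = 0.35×549/(cos 27.9° + 0.35 sin 27.9°) = 192/1.048 = 183 N.

P ≈ 183 N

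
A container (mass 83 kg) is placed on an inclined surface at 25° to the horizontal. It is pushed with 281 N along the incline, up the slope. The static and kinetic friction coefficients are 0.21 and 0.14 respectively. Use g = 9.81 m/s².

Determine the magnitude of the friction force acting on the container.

Perpendicular to the surface, N = m g cos θ = 83·9.81·cos 25° = 737.9 N.
Parallel to the incline, ΣF = 0 gives f = m g sin θ − P = 344.1 − 281 = 63.11 N (up-slope positive).
The static-friction ceiling is μ_s N = 0.21 × 737.9 = 155 N.
Since |63.11| ≤ 155 N, no slip — friction simply equals what equilibrium demands.

f ≈ 63.1 N (up the incline)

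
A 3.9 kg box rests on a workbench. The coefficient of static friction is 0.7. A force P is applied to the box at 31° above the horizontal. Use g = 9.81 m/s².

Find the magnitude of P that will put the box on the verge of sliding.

N = m g − P sin α (the pull lifts the box).
At impending slip, P cos α = μ_s N = μ_s (m g − P sin α).
Solving: P (cos α + μ_s sin α) = μ_s m g → P = 0.7×38.3/(cos 31° + 0.7 sin 31°) = 26.8/1.218 = 22 N.

P ≈ 22 N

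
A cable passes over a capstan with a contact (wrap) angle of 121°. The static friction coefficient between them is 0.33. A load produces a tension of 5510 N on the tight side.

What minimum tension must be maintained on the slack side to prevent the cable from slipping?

Capstan equation at impending slip: T_tight/T_slack = e^{μβ}.
β = 121° = 2.112 rad; e^{μβ} = e^{0.33×2.112} = 2.008.
T_slack = T_tight / e^{μβ} = 5510 / 2.008 = 2740 N.

T_min ≈ 2740 N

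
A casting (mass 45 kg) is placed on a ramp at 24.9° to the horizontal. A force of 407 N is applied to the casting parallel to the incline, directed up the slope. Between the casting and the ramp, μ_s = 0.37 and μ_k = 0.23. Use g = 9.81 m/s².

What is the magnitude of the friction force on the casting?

Perpendicular to the surface, N = m g cos θ = 45·9.81·cos 24.9° = 400.4 N.
Parallel to the incline, ΣF = 0 gives f = m g sin θ − P = 185.9 − 407 = -221.1 N (up-slope positive).
Static friction can supply at most μ_s N = 148.2 N.
Since |-221.1| > 148.2 N, static friction cannot hold it; the casting slides up the incline and kinetic friction applies: f = μ_k N = 0.23 × 400.4 = 92.1 N.

f ≈ 92.1 N (down the incline)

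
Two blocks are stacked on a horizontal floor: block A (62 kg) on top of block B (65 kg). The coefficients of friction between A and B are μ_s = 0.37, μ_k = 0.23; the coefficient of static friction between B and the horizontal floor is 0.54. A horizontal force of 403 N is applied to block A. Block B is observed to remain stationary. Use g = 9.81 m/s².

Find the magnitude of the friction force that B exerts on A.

Normal force at the A–B interface: N₁ = m_A g = 608.2 N.
Maximum static friction on A from B: μ_s N₁ = 0.37×608.2 = 225 N.
Since P = 403 N > 225 N, A slides on B; the A–B friction is kinetic: f₁ = μ_k N₁ = 0.23×608.2 = 140 N.
By Newton's third law B feels 140 N forward from A. With B stationary, the floor's static friction on B balances it: f₂ = 140 N (well within μ_s(m_A+m_B)g = 672.8 N).

f ≈ 140 N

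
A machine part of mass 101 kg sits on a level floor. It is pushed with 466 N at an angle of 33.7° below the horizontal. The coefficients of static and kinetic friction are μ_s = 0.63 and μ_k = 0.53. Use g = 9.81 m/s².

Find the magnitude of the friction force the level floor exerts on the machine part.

N = m g + P sin α = 990.8 + 466×sin 33.7° = 1249 N.
For equilibrium, f = P cos α = 466×cos 33.7° = 387.7 N.
μ_s N = 0.63 × 1249 = 787.1 N.
Since 387.7 N does not exceed the limit, the machine part stays at rest and f = 388 N.

f ≈ 388 N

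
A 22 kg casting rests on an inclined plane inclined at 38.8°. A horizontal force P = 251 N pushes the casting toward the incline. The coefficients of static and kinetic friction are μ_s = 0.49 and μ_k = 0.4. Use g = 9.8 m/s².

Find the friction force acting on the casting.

The horizontal push has a component P sin θ into the surface, so N = m g cos θ + P sin θ = 168 + 157.3 = 325.3 N.
Parallel to the incline: P cos θ − m g sin θ = 195.6 − 135.1 = 60.52 N; the friction needed to balance this is 60.52 N acting down the slope.
Maximum static friction: μ_s N = 0.49 × 325.3 = 159.4 N.
Since 60.52 N is within the 159.4 N limit, the casting stays put and friction is exactly 60.5 N.

f ≈ 60.5 N (down the incline)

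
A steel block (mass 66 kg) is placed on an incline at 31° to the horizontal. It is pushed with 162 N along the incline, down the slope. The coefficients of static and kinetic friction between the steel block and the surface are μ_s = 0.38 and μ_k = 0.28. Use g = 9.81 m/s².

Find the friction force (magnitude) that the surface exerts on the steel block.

The normal reaction is N = m g cos θ = 555 N.
The friction needed for equilibrium is m g sin θ + P = 333.5 + 162 = 495.5 N, measured positive up-slope.
Maximum static friction available: μ_s N = 0.38 × 555 = 210.9 N.
Since |495.5| > 210.9 N, static friction cannot hold it; the steel block slides down the incline and kinetic friction applies: f = μ_k N = 0.28 × 555 = 155 N.

f ≈ 155 N (up the incline)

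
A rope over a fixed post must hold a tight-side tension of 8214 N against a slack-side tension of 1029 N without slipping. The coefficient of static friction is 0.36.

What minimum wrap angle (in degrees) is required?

T₂/T₁ = e^{μβ} → β = ln(T₂/T₁)/μ.
β = ln(8214/1029)/0.36 = 2.077/0.36 = 5.77 rad.
In degrees: β = 5.77 × 180/π = 331°.

β_min ≈ 331°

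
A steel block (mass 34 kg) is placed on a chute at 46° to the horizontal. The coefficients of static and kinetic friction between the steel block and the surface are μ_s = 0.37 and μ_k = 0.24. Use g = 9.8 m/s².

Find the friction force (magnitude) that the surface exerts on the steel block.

f ≈ 55.6 N (up the incline)

The normal reaction is N = m g cos θ = 231.5 N.
Along the slope the weight component is m g sin θ = 239.7 N; friction must supply exactly this, acting up-slope.
Static friction can supply at most μ_s N = 85.64 N.
Since |239.7| > 85.64 N, static friction cannot hold it; the steel block slides down the incline and kinetic friction applies: f = μ_k N = 0.24 × 231.5 = 55.6 N.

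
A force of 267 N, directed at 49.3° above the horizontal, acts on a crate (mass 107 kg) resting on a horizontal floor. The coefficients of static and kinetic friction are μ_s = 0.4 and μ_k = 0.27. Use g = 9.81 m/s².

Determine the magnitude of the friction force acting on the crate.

f ≈ 174 N

The vertical component of P reduces the normal force: N = m g − P sin α = 1050 − 202.4 = 847.2 N.
The horizontal driving force is P cos α = 174.1 N, so equilibrium needs friction f = 174.1 N.
The static-friction limit is μ_s N = 338.9 N.
Since 174.1 N does not exceed the limit, the crate stays at rest and f = 174 N.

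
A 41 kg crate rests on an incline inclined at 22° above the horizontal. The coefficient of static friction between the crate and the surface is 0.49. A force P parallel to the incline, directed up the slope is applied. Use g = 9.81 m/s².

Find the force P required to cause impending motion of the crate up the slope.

At impending motion up the slope, friction acts down-slope at its limit: f = μ_s N.
P is parallel to the surface, so N = m g cos θ = 373 N.
Along the incline: P = m g sin θ + μ_s N = 151 + 0.49×373 = 333 N.

P ≈ 333 N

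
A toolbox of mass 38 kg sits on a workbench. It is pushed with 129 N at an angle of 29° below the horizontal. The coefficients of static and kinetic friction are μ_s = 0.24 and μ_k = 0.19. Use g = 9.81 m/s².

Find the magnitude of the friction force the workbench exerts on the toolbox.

f ≈ 82.7 N

N = m g + P sin α = 372.8 + 129×sin 29° = 435.3 N.
Horizontally, friction must balance P cos α = 112.8 N.
The static-friction limit is μ_s N = 104.5 N.
112.8 > 104.5 N → the toolbox slides; f = μ_k N = 0.19×435.3 = 82.7 N.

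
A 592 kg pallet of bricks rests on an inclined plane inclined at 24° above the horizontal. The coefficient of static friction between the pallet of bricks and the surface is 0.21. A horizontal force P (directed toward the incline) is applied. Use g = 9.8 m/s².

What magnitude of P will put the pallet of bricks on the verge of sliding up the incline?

At impending motion up the slope, friction acts down-slope at its limit: f = μ_s N.
Perpendicular to the incline: N = m g cos θ + P sin θ.
Along the incline: P cos θ = m g sin θ + μ_s N = m g sin θ + μ_s (m g cos θ + P sin θ).
Solving, P (cos θ − μ_s sin θ) = m g (sin θ + μ_s cos θ), so P = 592×9.8×(sin 24° + 0.21 cos 24°)/(cos 24° − 0.21 sin 24°) = 5800×0.5986/0.8281 = 4190 N.

P ≈ 4190 N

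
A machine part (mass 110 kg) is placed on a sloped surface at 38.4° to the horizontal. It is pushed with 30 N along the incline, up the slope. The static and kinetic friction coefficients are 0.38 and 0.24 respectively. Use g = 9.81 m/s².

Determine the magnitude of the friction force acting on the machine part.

Normal force: N = m g cos θ = 110 × 9.81 × cos 38.4° = 845.7 N.
Parallel to the incline, ΣF = 0 gives f = m g sin θ − P = 670.3 − 30 = 640.3 N (up-slope positive).
The static-friction ceiling is μ_s N = 0.38 × 845.7 = 321.4 N.
Since |640.3| > 321.4 N, static friction cannot hold it; the machine part slides down the incline and kinetic friction applies: f = μ_k N = 0.24 × 845.7 = 203 N.

f ≈ 203 N (up the incline)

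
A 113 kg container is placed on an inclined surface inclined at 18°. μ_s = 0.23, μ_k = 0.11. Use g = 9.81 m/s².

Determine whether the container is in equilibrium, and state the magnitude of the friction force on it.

f ≈ 116 N

N = m g cos θ = 1050 N.
Down-slope weight component: m g sin θ = 343 N.
μ_s N = 242 N.
343 > 242 N, so it slides; kinetic friction f = μ_k N = 0.11×1050 = 116 N.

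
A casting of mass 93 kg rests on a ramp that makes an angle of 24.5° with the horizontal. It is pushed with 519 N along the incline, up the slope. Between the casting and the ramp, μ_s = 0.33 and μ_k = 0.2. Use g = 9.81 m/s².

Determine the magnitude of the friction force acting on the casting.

Perpendicular to the surface, N = m g cos θ = 93·9.81·cos 24.5° = 830.2 N.
Parallel to the incline, ΣF = 0 gives f = m g sin θ − P = 378.3 − 519 = -140.7 N (up-slope positive).
The static-friction ceiling is μ_s N = 0.33 × 830.2 = 274 N.
Since |-140.7| ≤ 274 N, no slip — friction simply equals what equilibrium demands.

f ≈ 141 N (down the incline)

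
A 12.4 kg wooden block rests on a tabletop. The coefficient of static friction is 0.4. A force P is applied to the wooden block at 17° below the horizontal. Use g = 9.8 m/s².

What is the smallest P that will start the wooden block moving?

N = m g + P sin α (the push presses the wooden block into the tabletop).
At impending slip, P cos α = μ_s N = μ_s (m g + P sin α).
Solving: P (cos α − μ_s sin α) = μ_s m g → P = 0.4×122/(cos 17° − 0.4 sin 17°) = 48.6/0.8394 = 57.9 N.

P ≈ 57.9 N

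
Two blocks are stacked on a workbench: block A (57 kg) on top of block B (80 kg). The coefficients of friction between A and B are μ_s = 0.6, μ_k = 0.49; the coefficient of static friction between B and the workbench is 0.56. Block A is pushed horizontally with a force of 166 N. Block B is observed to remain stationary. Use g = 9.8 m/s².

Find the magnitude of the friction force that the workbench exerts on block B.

f ≈ 166 N

Between the blocks, N₁ = m_A g = 558.6 N.
So the A–B interface can sustain at most μ_s N₁ = 335.2 N of static friction.
P = 166 N is within that limit, so A and B move together (both at rest); the A–B friction is simply f₁ = P = 166 N.
B experiences an equal 166 N forward from A (third law). B is in equilibrium, so the floor supplies f₂ = 166 N of static friction (limit μ_s(m_A+m_B)g = 751.9 N, not exceeded).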